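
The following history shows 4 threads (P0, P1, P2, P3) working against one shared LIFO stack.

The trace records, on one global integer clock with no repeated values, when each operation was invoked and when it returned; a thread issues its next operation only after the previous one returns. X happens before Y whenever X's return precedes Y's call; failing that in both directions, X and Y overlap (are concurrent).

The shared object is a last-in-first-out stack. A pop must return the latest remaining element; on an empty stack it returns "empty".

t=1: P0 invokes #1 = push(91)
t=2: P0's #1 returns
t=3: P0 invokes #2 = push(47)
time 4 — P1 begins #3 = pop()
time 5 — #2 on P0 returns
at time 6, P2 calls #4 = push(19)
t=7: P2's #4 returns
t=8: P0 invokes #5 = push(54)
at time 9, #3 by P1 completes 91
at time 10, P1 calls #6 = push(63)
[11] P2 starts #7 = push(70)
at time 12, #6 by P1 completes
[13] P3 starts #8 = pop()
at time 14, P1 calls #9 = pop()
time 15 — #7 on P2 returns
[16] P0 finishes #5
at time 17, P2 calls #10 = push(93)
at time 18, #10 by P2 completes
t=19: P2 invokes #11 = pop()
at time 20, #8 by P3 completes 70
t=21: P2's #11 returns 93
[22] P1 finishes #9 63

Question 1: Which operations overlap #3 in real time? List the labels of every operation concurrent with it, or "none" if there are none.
#2, #4, #5

#3 spans [4,9]; an op avoiding the whole window 4..9 is ordered, any other is concurrent
#1 [1,2]: before
#2 [3,5]: concurrent
#4 [6,7]: concurrent
#5 [8,16]: concurrent
#6 [10,12]: after
#7 [11,15]: after
#8 [13,20]: after
#9 [14,22]: after
#10 [17,18]: after
#11 [19,21]: after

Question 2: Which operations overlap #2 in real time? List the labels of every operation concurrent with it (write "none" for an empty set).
#3

#2 spans [3,5]: anything still running between times 3 and 5 counts as concurrent
#1 [1,2]: before
#3 [4,9]: concurrent
#4 [6,7]: after
#5 [8,16]: after
#6 [10,12]: after
#7 [11,15]: after
#8 [13,20]: after
#9 [14,22]: after
#10 [17,18]: after
#11 [19,21]: after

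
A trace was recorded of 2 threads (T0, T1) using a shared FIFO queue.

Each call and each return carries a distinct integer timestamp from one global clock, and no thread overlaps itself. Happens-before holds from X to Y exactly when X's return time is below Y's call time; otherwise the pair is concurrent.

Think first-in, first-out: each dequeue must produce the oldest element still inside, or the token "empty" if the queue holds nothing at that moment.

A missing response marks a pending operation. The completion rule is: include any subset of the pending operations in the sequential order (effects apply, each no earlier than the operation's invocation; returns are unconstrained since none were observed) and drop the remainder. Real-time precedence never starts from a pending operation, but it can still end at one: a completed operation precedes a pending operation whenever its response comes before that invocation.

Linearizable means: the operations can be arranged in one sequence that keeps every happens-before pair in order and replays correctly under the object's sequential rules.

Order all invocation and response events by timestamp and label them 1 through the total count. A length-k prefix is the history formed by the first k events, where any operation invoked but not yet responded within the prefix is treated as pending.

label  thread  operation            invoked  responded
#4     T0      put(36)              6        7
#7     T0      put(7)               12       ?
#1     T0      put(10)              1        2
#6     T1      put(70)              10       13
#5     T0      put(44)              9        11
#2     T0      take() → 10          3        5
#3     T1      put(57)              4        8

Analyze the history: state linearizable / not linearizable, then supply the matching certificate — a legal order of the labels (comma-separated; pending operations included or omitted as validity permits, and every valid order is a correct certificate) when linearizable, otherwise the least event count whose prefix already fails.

1. #1 put(10), leaving queue <10>
2. #2 take() → 10, leaving queue <>
3. #3 put(57), leaving queue <57>
4. #4 put(36), leaving queue <57,36>
5. #5 put(44), leaving queue <57,36,44>
6. #6 put(70), leaving queue <57,36,44,70>

linearizable — witness: #1, #2, #3, #4, #5, #6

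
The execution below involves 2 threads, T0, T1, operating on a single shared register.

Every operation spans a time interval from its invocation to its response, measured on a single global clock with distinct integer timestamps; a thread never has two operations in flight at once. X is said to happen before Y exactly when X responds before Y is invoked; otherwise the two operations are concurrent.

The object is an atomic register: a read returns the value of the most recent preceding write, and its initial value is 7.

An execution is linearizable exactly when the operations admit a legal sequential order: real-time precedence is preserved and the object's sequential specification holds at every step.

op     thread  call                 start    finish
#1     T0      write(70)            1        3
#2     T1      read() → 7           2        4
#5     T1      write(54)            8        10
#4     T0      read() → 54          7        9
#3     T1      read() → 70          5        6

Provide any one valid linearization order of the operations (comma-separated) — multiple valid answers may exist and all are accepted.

after step 1 (#2 read() → 7): value 7
after step 2 (#1 write(70)): value 70
after step 3 (#3 read() → 70): value 70
after step 4 (#5 write(54)): value 54
after step 5 (#4 read() → 54): value 54

#2, #1, #3, #5, #4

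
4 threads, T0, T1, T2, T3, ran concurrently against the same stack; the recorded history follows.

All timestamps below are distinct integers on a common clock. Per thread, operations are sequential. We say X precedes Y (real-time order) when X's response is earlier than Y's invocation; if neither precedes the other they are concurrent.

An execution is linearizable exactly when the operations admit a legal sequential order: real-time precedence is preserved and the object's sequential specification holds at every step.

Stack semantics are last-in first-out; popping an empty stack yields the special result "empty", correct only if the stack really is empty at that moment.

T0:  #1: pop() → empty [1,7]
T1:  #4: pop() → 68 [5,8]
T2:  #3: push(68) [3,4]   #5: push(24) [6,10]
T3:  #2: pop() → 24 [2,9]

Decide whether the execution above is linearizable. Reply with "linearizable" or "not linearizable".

linearizable

a witness: #1, #3, #4, #5, #2
step 1: #1 pop() → empty — stack <>
step 2: #3 push(68) — stack <68>
step 3: #4 pop() → 68 — stack <>
step 4: #5 push(24) — stack <24>
step 5: #2 pop() → 24 — stack <>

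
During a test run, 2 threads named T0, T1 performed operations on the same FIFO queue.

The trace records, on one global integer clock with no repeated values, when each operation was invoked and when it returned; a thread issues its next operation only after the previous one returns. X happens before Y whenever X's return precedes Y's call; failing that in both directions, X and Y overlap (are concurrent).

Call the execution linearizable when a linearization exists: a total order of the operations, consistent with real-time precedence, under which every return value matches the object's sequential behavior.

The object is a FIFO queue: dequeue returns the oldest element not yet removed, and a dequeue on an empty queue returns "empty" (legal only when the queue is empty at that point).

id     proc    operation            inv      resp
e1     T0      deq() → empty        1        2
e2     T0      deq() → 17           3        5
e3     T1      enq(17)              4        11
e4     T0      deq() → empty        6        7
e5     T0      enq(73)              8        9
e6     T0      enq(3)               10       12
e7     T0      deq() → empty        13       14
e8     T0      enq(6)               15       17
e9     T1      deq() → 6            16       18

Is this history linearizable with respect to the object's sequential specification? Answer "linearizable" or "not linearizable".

not linearizable

prefix check: 1..13 passes, 1..14 fails once e7's time-14 response joins
5 orders of the 7 completed FIFO queue ops respect real time; none is legal
sample order e1, e2, e3, e4, e5, e6, e7 stalls at step 2 — e2 deq() → 17 has no legal effect
sample order e1, e2, e4, e3, e5, e6, e7 stalls at step 2 — e2 deq() → 17 has no legal effect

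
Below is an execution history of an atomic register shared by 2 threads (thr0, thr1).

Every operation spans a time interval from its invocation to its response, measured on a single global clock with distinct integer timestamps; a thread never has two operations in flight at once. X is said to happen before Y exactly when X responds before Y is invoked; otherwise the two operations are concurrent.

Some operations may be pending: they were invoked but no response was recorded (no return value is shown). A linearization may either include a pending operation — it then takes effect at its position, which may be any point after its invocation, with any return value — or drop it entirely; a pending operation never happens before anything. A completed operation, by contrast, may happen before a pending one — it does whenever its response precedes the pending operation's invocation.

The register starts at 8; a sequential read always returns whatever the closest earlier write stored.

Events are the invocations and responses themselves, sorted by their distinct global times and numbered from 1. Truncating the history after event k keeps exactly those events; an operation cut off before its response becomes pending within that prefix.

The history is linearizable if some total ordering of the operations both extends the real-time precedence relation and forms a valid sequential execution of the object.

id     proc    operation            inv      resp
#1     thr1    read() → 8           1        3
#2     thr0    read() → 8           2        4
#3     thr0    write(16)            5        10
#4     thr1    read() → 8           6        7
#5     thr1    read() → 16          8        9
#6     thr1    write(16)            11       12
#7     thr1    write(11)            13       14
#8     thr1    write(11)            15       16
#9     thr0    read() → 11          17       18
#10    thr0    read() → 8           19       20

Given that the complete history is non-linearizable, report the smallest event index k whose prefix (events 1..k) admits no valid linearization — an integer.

events 1..19 are linearizable, e.g. via #1, #2, #4, #3, #5, #6, #7, #8, #9:
step 1: #1 read() → 8 — value 8
step 2: #2 read() → 8 — value 8
step 3: #4 read() → 8 — value 8
step 4: #3 write(16) — value 16
step 5: #5 read() → 16 — value 16
step 6: #6 write(16) — value 16
step 7: #7 write(11) — value 11
step 8: #8 write(11) — value 11
step 9: #9 read() → 11 — value 11
once event 20 joins (#10's response, time 20), exhaustive search finds no witness
e.g. #1, #2, #3, #4, #5, #6, #7, #8, #9, #10: illegal at step 4, since #4 read() → 8 cannot apply there
e.g. #1, #2, #4, #3, #5, #6, #7, #8, #9, #10: illegal at step 10, since #10 read() → 8 cannot apply there

20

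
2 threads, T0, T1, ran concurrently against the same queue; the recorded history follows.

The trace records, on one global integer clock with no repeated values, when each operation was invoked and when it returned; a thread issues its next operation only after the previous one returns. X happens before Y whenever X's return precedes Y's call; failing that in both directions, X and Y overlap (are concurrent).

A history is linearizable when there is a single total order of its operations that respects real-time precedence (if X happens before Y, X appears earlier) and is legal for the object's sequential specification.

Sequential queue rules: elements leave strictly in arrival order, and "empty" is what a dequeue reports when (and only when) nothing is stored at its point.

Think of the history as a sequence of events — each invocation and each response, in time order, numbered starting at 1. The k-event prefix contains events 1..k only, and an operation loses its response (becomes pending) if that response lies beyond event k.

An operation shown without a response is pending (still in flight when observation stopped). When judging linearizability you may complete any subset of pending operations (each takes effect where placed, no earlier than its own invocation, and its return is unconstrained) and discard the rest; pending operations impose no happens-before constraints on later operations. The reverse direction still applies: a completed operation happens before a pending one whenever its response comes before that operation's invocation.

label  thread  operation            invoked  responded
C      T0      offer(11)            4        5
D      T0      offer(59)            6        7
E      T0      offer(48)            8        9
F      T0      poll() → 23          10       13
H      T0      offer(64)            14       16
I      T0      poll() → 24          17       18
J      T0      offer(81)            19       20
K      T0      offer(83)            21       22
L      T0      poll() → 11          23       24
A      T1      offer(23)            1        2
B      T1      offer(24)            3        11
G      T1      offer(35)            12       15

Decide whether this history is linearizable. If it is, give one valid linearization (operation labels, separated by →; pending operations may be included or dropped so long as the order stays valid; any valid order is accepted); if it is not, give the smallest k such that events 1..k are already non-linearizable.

after step 1 (A offer(23)): queue <23>
after step 2 (B offer(24)): queue <23,24>
after step 3 (C offer(11)): queue <23,24,11>
after step 4 (D offer(59)): queue <23,24,11,59>
after step 5 (E offer(48)): queue <23,24,11,59,48>
after step 6 (F poll() → 23): queue <24,11,59,48>
after step 7 (G offer(35)): queue <24,11,59,48,35>
after step 8 (H offer(64)): queue <24,11,59,48,35,64>
after step 9 (I poll() → 24): queue <11,59,48,35,64>
after step 10 (J offer(81)): queue <11,59,48,35,64,81>
after step 11 (K offer(83)): queue <11,59,48,35,64,81,83>
after step 12 (L poll() → 11): queue <59,48,35,64,81,83>

linearizable — witness: A → B → C → D → E → F → G → H → I → J → K → L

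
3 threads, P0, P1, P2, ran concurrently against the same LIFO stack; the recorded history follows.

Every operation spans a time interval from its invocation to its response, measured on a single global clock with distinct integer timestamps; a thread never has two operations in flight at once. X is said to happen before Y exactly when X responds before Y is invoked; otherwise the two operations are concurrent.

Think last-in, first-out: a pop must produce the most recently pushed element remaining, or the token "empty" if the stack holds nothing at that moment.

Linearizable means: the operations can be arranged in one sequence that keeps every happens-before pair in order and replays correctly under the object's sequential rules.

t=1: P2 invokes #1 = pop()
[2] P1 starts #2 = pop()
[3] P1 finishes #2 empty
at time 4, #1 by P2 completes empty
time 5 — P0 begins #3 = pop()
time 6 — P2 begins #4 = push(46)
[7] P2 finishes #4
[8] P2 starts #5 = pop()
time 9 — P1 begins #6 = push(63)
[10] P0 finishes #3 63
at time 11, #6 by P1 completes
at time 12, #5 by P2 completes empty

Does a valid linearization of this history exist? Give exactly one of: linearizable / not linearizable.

cut after 11 events: linearizable; cut after 12 events (#5 responds, time 12): not linearizable
every one of the 16 real-time-consistent orders over 6 completed LIFO stack ops fails the sequential spec
sample order #1, #2, #3, #4, #5, #6 stalls at step 3 — #3 pop() → 63 has no legal effect
sample order #1, #2, #3, #4, #6, #5 stalls at step 3 — #3 pop() → 63 has no legal effect

not linearizable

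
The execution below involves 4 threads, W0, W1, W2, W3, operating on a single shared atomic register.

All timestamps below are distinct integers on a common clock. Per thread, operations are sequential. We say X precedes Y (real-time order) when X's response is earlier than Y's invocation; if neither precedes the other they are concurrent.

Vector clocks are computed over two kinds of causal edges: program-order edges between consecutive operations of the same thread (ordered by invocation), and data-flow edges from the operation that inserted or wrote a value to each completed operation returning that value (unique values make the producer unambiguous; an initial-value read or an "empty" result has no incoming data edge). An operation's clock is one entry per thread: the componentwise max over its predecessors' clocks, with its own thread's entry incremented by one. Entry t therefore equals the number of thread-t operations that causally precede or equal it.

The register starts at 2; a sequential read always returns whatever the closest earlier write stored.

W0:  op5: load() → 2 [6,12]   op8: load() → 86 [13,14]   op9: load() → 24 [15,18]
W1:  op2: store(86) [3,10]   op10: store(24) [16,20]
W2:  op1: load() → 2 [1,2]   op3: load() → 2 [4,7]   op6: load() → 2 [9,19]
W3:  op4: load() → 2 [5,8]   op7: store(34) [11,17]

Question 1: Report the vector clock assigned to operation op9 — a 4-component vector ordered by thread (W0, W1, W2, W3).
Answer: (3, 2, 0, 0)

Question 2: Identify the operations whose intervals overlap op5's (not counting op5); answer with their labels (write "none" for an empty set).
Answer: op2, op3, op4, op6, op7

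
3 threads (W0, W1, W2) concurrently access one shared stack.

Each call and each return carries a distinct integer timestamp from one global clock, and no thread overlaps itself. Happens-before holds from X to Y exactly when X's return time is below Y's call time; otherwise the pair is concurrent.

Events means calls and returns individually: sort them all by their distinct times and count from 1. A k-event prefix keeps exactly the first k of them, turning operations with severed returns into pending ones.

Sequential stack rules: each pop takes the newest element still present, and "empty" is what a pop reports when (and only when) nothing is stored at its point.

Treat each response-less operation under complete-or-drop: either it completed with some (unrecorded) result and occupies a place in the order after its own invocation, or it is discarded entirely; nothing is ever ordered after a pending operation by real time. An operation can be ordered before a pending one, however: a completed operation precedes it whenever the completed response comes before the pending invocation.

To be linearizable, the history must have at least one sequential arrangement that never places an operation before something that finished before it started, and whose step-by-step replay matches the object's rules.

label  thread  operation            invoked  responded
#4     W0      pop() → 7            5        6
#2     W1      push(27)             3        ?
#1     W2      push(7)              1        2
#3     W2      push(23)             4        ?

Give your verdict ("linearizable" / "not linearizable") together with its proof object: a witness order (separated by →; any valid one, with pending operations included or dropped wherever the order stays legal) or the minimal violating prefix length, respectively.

after step 1 (#1 push(7)): stack <7>
after step 2 (#4 pop() → 7): stack <>

linearizable — witness: #1 → #4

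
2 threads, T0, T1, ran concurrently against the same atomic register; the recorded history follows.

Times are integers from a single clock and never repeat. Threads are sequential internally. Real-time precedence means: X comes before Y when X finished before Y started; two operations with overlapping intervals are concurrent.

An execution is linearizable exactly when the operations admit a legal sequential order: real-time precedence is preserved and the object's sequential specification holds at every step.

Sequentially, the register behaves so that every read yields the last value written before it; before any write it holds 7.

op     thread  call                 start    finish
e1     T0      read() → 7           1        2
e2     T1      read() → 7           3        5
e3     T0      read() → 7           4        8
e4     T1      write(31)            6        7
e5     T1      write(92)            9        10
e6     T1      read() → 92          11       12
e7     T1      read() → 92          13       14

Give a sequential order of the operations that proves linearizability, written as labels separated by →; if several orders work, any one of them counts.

e1 → e2 → e3 → e4 → e5 → e6 → e7

step 1: e1 read() → 7 — value 7
step 2: e2 read() → 7 — value 7
step 3: e3 read() → 7 — value 7
step 4: e4 write(31) — value 31
step 5: e5 write(92) — value 92
step 6: e6 read() → 92 — value 92
step 7: e7 read() → 92 — value 92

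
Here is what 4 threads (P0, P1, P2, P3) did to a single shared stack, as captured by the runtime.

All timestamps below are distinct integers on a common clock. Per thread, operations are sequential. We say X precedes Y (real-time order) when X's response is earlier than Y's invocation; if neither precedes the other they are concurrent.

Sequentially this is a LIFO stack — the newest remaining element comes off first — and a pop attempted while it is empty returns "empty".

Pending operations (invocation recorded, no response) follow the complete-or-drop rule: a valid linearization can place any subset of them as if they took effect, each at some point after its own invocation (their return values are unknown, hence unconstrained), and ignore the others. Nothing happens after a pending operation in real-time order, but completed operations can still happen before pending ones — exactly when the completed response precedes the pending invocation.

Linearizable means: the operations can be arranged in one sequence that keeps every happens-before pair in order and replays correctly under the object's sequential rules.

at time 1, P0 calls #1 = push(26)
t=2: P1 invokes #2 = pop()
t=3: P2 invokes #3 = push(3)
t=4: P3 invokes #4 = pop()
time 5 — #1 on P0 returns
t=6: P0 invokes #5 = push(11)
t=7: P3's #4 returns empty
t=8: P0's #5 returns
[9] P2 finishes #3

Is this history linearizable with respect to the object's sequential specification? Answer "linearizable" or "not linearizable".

linearizable

witness order: #1, #2, #4, #3, #5
step 1: #1 push(26) — stack <26>
step 2: #2 pop() (pending, included) — stack <>
step 3: #4 pop() → empty — stack <>
step 4: #3 push(3) — stack <3>
step 5: #5 push(11) — stack <3,11>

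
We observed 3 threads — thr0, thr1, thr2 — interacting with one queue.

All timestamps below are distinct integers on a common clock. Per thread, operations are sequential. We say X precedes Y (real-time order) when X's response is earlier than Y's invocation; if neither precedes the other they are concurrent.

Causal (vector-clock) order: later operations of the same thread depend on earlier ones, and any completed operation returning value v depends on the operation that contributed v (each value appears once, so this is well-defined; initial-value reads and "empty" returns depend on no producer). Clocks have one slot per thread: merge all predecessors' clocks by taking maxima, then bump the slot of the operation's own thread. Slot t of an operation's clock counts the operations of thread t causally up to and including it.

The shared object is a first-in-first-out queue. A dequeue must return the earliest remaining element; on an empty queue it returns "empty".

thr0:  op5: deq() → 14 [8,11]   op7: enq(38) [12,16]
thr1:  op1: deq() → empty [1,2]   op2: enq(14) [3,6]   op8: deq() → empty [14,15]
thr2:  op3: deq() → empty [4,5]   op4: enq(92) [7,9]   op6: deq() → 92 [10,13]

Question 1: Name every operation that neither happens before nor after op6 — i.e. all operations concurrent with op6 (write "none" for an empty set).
Answer: op5, op7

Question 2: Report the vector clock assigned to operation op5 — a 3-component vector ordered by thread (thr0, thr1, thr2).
Answer: (1, 2, 0)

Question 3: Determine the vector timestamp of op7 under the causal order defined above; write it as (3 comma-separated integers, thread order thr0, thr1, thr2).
Answer: (2, 2, 0)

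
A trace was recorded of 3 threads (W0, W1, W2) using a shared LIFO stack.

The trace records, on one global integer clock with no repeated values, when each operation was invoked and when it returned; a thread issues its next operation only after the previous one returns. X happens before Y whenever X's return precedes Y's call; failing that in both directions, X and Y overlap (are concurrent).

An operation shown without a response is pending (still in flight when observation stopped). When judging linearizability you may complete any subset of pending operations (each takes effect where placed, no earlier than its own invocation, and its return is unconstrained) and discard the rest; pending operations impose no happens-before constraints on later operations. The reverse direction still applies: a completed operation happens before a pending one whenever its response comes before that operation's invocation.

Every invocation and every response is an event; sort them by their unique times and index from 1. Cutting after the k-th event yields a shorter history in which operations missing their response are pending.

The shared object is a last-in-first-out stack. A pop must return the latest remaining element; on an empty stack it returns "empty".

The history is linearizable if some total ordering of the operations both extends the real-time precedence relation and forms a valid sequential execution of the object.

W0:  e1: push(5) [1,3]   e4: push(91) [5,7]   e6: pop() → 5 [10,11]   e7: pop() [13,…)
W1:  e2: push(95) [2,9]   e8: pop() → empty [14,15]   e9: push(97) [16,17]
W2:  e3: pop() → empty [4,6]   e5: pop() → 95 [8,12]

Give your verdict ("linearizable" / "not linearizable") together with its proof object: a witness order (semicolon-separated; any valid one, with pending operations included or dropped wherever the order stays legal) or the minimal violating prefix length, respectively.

through event 5 a valid linearization exists; event 6 (e3 responding at time 6) ends that
exhaustive check: the 2 completed LIFO stack ops admit one real-time order; illegal
no escape via the 2 pending operations (e2, e4): every completion choice fails
e.g. e1, e3 (pending dropped): illegal at step 2, since e3 pop() → empty cannot apply there

not linearizable — minimal violating prefix: 6 events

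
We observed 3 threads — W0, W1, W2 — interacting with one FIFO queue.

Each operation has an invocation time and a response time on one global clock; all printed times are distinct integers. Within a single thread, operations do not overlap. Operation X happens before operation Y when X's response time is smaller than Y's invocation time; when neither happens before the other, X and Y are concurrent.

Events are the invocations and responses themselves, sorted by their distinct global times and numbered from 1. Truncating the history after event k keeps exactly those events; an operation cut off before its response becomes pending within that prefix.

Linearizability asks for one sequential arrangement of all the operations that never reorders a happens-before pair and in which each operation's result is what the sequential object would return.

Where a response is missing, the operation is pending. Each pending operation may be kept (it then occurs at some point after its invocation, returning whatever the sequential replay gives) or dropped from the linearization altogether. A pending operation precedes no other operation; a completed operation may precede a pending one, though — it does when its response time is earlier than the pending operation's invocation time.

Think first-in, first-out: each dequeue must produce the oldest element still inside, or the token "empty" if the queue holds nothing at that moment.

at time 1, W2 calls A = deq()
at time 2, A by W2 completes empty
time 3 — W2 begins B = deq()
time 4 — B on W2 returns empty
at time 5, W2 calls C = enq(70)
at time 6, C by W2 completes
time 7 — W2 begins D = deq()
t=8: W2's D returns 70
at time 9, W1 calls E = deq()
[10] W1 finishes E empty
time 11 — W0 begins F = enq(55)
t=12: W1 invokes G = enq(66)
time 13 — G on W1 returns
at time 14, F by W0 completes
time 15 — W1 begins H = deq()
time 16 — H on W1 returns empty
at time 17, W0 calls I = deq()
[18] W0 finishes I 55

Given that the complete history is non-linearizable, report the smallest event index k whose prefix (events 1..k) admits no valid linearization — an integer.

a valid linearization of events 1..15 exists, for instance A, B, C, D, E, F, G:
after step 1 (A deq() → empty): queue <>
after step 2 (B deq() → empty): queue <>
after step 3 (C enq(70)): queue <70>
after step 4 (D deq() → 70): queue <>
after step 5 (E deq() → empty): queue <>
after step 6 (F enq(55)): queue <55>
after step 7 (G enq(66)): queue <55,66>
include event 16 — H responding at 16 — and every candidate order breaks
take A, B, C, D, E, F, G, H: step 8 already fails, because H deq() → empty cannot occur there
take A, B, C, D, E, G, F, H: step 8 already fails, because H deq() → empty cannot occur there

16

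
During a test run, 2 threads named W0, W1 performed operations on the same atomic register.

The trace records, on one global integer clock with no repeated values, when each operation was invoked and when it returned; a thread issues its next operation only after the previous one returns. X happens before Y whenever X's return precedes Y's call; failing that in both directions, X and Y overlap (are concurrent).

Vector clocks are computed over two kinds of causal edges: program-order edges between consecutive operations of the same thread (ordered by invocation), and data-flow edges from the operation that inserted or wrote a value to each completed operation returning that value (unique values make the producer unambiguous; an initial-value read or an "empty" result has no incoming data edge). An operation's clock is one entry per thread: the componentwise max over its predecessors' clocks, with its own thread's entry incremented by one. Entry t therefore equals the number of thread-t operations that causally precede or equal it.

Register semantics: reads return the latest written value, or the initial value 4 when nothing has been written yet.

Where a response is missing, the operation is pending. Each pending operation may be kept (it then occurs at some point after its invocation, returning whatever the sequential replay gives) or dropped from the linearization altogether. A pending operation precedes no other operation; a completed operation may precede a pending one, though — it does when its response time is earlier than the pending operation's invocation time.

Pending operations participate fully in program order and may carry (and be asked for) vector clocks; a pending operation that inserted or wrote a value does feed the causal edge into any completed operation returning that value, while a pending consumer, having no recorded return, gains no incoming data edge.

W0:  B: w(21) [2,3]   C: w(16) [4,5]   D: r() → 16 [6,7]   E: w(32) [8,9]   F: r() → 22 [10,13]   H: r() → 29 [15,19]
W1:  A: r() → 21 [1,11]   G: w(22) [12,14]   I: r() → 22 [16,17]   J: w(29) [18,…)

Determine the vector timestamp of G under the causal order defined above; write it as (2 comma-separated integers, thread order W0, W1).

root op B, invoked 2: fresh clock plus W0's own tick → (1, 0)
from VC(B)=(1, 0), A (invoked 1) maxes components and bumps W1 → (1, 1)
from VC(B)=(1, 0), C (invoked 4) maxes components and bumps W0 → (2, 0)
from VC(A)=(1, 1), G (invoked 12) maxes components and bumps W1 → (1, 2)
from VC(C)=(2, 0), D (invoked 6) maxes components and bumps W0 → (3, 0)
from VC(G)=(1, 2), I (invoked 16) maxes components and bumps W1 → (1, 3)
from VC(D)=(3, 0), E (invoked 8) maxes components and bumps W0 → (4, 0)
from VC(I)=(1, 3), J (invoked 18) maxes components and bumps W1 → (1, 4)
from VC(E)=(4, 0), VC(G)=(1, 2), F (invoked 10) maxes components and bumps W0 → (5, 2)
from VC(F)=(5, 2), VC(J)=(1, 4), H (invoked 15) maxes components and bumps W0 → (6, 4)
target: VC(G) = (1, 2)

(1, 2)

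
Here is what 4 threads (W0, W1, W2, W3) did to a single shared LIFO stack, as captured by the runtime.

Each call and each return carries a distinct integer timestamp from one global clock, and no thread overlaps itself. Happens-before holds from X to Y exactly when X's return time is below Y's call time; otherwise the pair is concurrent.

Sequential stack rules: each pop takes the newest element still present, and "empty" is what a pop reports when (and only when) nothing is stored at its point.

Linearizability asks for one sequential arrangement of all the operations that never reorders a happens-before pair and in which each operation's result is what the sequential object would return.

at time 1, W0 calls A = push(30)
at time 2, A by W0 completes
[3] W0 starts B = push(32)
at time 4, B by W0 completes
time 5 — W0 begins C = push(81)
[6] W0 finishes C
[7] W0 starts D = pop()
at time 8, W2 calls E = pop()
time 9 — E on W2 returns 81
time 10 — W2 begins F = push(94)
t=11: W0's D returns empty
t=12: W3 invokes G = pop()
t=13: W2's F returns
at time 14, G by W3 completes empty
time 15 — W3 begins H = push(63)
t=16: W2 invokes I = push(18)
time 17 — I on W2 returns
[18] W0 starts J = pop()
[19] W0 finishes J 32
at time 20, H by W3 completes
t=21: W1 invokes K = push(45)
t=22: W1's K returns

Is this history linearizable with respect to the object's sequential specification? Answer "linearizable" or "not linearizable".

not linearizable

through event 10 a valid linearization exists; event 11 (D responding at time 11) ends that
all 2 real-time-respecting orders fail — 5 completed LIFO stack operations, no legal replay
every completion of the 1 pending operation (F) was checked; none linearizes
e.g. A, B, C, D, E (pending dropped): illegal at step 4, since D pop() → empty cannot apply there
e.g. A, B, C, E, D (pending dropped): illegal at step 5, since D pop() → empty cannot apply there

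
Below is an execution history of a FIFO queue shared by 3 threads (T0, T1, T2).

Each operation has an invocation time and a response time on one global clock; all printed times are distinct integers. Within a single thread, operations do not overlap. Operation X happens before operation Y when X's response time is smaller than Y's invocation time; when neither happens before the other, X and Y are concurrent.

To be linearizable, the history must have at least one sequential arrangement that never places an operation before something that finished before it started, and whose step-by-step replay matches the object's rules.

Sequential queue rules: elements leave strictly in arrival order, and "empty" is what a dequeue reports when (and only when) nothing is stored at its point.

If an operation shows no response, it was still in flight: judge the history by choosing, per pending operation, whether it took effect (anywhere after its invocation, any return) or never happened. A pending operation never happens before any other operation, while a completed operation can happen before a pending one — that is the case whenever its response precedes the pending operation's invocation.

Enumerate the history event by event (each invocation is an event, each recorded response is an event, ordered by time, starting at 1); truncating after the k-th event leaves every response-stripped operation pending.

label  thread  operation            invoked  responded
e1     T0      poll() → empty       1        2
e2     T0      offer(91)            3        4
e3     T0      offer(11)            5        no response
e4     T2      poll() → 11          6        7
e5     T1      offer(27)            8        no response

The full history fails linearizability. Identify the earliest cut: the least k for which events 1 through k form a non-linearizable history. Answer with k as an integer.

events 1..6 are linearizable; a witness order is e1, e2:
1. e1 poll() → empty, leaving queue <>
2. e2 offer(91), leaving queue <91>
once event 7 joins (e4's response, time 7), exhaustive search finds no witness
completion choices over the 1 pending operation (e3) were checked; none helps
one such order, e1, e2, e4 (pending dropped), breaks at step 3 where e4 poll() → 11 is illegal

7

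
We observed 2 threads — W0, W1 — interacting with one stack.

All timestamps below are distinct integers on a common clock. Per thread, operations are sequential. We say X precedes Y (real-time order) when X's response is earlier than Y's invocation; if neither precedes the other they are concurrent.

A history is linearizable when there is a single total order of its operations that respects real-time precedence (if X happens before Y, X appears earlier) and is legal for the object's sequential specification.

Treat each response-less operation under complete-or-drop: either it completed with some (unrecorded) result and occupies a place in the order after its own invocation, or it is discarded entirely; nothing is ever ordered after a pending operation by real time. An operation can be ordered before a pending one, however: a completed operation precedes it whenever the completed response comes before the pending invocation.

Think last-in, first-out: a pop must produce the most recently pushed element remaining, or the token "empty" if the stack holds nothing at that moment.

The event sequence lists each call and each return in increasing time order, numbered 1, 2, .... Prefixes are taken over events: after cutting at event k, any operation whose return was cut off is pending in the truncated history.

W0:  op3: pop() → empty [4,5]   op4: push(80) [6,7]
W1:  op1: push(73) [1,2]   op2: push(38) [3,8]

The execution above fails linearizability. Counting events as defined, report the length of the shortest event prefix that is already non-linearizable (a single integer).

events 1..4 are linearizable; a witness order is op1:
step 1: op1 push(73) — stack <73>
include event 5 — op3 responding at 5 — and every candidate order breaks
every completion of the 1 pending operation (op2) was checked; none linearizes
for example op1, op3 (pending dropped) fails at step 2: op3 pop() → empty is not legal there

5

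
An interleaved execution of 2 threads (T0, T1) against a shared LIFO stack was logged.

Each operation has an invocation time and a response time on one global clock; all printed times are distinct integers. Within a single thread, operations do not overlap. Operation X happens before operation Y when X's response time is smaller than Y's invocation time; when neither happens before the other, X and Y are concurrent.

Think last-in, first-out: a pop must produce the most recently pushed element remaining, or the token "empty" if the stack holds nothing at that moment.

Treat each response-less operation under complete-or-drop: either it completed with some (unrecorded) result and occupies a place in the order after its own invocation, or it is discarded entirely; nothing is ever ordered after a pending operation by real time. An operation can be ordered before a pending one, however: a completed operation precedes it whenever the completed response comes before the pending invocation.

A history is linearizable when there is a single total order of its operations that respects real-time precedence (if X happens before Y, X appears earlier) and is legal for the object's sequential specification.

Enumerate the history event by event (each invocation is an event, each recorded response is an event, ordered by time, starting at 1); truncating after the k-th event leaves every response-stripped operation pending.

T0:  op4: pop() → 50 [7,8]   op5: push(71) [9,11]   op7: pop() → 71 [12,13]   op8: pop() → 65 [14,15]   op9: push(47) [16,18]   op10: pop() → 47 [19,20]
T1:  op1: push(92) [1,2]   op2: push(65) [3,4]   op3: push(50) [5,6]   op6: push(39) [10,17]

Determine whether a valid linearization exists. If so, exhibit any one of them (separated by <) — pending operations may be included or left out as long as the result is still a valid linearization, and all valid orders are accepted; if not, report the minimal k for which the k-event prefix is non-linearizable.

1. op1 push(92), leaving stack <92>
2. op2 push(65), leaving stack <92,65>
3. op3 push(50), leaving stack <92,65,50>
4. op4 pop() → 50, leaving stack <92,65>
5. op5 push(71), leaving stack <92,65,71>
6. op7 pop() → 71, leaving stack <92,65>
7. op8 pop() → 65, leaving stack <92>
8. op6 push(39), leaving stack <92,39>
9. op9 push(47), leaving stack <92,39,47>
10. op10 pop() → 47, leaving stack <92,39>

linearizable — witness: op1 < op2 < op3 < op4 < op5 < op7 < op8 < op6 < op9 < op10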